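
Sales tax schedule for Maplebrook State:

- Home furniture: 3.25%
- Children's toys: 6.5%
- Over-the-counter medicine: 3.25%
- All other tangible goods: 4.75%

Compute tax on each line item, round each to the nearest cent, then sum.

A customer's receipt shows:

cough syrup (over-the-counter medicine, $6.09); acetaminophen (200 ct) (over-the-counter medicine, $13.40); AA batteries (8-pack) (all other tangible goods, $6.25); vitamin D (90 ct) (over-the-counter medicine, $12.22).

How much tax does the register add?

Cough syrup $6.09: over-the-counter medicine → 3.25% → $0.20
Acetaminophen (200 ct) $13.40: over-the-counter medicine → 3.25% → $0.44
AA batteries (8-pack) $6.25: all other tangible goods → 4.75% → $0.30
Vitamin D (90 ct) $12.22: over-the-counter medicine → 3.25% → $0.40
Total tax = $0.20 + $0.44 + $0.30 + $0.40 = $1.34

$1.34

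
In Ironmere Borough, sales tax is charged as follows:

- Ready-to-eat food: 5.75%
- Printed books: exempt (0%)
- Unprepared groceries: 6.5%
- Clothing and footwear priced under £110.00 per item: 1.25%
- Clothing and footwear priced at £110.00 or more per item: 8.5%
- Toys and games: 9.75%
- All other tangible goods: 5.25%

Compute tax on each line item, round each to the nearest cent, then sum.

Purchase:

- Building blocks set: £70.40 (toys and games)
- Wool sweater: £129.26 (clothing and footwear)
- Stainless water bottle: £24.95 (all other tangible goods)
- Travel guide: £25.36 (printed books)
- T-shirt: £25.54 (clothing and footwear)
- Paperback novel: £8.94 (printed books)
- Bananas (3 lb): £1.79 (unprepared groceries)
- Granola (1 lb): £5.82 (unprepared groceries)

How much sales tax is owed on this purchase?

Building blocks set £70.40: toys and games → 9.75% → £6.86
Wool sweater £129.26: clothing and footwear, £110.00 or more → 8.5% → £10.99
Stainless water bottle £24.95: all other tangible goods → 5.25% → £1.31
Travel guide £25.36: printed books → 0% → £0.00
T-shirt £25.54: clothing and footwear, under £110.00 → 1.25% → £0.32
Paperback novel £8.94: printed books → 0% → £0.00
Bananas (3 lb) £1.79: unprepared groceries → 6.5% → £0.12
Granola (1 lb) £5.82: unprepared groceries → 6.5% → £0.38
Total tax = £6.86 + £10.99 + £1.31 + £0.32 + £0.12 + £0.38 = £19.98

£19.98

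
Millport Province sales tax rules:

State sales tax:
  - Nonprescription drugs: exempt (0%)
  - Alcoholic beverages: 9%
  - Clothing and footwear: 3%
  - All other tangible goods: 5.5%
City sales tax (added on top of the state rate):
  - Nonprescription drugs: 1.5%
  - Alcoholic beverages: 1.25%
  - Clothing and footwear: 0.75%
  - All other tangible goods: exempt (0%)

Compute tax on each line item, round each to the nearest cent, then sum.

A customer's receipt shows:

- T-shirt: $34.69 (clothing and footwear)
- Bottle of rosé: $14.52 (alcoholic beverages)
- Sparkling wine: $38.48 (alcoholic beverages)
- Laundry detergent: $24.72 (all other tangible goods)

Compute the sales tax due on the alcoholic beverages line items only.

$5.43

Bottle of rosé $14.52: alcoholic beverages → 9% + 1.25% city = 10.25% → $1.49
Sparkling wine $38.48: alcoholic beverages → 9% + 1.25% city = 10.25% → $3.94
Tax on alcoholic beverages = $1.49 + $3.94 = $5.43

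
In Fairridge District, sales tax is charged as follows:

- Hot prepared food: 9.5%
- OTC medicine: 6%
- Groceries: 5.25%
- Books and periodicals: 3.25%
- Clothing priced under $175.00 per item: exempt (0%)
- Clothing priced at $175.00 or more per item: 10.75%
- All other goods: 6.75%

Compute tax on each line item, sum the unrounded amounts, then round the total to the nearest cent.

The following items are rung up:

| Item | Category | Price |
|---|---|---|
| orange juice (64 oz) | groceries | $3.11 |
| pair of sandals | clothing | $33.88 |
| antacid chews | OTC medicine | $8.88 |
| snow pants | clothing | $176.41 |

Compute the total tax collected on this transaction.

$19.66

Orange juice (64 oz) $3.11: groceries → 5.25% → $0.163275
Pair of sandals $33.88: clothing, under $175.00 → 0% → $0.00
Antacid chews $8.88: OTC medicine → 6% → $0.5328
Snow pants $176.41: clothing, $175.00 or more → 10.75% → $18.964075
Unrounded tax sum = $19.66015 → $19.66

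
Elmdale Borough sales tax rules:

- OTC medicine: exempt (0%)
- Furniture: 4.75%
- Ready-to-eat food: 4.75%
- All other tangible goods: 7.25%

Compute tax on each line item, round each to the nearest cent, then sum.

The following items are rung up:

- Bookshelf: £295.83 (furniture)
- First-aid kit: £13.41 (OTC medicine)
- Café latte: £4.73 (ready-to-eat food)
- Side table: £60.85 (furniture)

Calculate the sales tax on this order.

Bookshelf £295.83: furniture → 4.75% → £14.05
First-aid kit £13.41: OTC medicine → 0% → £0.00
Café latte £4.73: ready-to-eat food → 4.75% → £0.22
Side table £60.85: furniture → 4.75% → £2.89
Total tax = £14.05 + £0.22 + £2.89 = £17.16

£17.16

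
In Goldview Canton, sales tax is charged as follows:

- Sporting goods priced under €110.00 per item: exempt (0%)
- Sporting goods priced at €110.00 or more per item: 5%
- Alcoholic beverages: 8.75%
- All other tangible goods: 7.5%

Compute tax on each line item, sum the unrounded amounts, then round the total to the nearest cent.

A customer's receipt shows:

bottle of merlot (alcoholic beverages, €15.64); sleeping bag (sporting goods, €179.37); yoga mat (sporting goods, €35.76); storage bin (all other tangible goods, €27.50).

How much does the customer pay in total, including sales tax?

€270.67

Bottle of merlot €15.64: alcoholic beverages → 8.75% → €1.3685
Sleeping bag €179.37: sporting goods, €110.00 or more → 5% → €8.9685
Yoga mat €35.76: sporting goods, under €110.00 → 0% → €0.00
Storage bin €27.50: all other tangible goods → 7.5% → €2.0625
Subtotal = €258.27; unrounded tax = €12.3995 → €12.40; total due = €270.67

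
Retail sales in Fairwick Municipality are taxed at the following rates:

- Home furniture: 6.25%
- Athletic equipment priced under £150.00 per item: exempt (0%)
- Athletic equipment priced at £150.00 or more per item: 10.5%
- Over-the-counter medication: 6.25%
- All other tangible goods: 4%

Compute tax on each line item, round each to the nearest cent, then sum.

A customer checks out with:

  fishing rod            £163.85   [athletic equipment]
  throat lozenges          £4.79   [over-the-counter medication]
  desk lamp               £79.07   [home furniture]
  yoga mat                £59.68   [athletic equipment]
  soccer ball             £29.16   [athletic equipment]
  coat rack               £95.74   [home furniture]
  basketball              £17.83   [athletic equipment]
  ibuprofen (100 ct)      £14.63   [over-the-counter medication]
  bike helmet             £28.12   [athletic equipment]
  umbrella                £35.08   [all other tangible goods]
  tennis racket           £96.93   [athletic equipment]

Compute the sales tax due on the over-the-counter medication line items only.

£1.21

Throat lozenges £4.79: over-the-counter medication → 6.25% → £0.30
Ibuprofen (100 ct) £14.63: over-the-counter medication → 6.25% → £0.91
Tax on over-the-counter medication = £0.30 + £0.91 = £1.21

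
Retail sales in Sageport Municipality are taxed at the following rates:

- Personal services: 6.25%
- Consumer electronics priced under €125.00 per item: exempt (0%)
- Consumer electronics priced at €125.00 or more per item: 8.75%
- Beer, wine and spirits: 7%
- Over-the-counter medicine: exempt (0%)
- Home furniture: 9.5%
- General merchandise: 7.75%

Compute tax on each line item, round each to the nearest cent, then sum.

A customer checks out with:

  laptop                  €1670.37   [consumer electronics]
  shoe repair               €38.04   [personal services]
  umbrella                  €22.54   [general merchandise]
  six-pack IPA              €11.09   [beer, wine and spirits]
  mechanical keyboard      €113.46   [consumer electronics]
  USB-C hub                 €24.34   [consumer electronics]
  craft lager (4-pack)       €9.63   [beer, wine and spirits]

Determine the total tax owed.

Laptop €1670.37: consumer electronics, €125.00 or more → 8.75% → €146.16
Shoe repair €38.04: personal services → 6.25% → €2.38
Umbrella €22.54: general merchandise → 7.75% → €1.75
Six-pack IPA €11.09: beer, wine and spirits → 7% → €0.78
Mechanical keyboard €113.46: consumer electronics, under €125.00 → 0% → €0.00
USB-C hub €24.34: consumer electronics, under €125.00 → 0% → €0.00
Craft lager (4-pack) €9.63: beer, wine and spirits → 7% → €0.67
Total tax = €146.16 + €2.38 + €1.75 + €0.78 + €0.67 = €151.74

€151.74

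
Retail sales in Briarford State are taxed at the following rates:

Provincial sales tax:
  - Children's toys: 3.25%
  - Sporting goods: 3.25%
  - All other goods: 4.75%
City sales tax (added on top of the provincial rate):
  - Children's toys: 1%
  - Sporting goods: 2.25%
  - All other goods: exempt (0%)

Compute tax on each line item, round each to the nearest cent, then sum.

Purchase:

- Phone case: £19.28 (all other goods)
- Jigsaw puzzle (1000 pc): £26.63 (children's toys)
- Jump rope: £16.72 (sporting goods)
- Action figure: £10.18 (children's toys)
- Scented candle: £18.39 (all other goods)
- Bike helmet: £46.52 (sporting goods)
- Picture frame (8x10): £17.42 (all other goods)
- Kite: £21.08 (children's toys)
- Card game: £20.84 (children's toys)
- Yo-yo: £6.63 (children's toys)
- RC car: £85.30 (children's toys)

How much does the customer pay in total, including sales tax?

£302.35

Phone case £19.28: all other goods → 4.75% + 0% city = 4.75% → £0.92
Jigsaw puzzle (1000 pc) £26.63: children's toys → 3.25% + 1% city = 4.25% → £1.13
Jump rope £16.72: sporting goods → 3.25% + 2.25% city = 5.5% → £0.92
Action figure £10.18: children's toys → 3.25% + 1% city = 4.25% → £0.43
Scented candle £18.39: all other goods → 4.75% + 0% city = 4.75% → £0.87
Bike helmet £46.52: sporting goods → 3.25% + 2.25% city = 5.5% → £2.56
Picture frame (8x10) £17.42: all other goods → 4.75% + 0% city = 4.75% → £0.83
Kite £21.08: children's toys → 3.25% + 1% city = 4.25% → £0.90
Card game £20.84: children's toys → 3.25% + 1% city = 4.25% → £0.89
Yo-yo £6.63: children's toys → 3.25% + 1% city = 4.25% → £0.28
RC car £85.30: children's toys → 3.25% + 1% city = 4.25% → £3.63
Subtotal = £288.99; tax = £13.36; total due = £302.35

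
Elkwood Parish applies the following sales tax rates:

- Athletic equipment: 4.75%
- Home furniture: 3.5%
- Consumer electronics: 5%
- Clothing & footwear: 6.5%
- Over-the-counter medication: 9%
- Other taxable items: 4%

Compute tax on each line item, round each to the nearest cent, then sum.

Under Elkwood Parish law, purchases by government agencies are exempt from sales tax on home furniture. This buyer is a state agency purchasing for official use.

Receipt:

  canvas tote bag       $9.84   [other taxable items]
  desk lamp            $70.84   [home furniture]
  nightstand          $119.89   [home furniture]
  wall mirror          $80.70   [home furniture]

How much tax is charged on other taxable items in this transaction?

Canvas tote bag $9.84: other taxable items → 4% → $0.39
Tax on other taxable items = $0.39

$0.39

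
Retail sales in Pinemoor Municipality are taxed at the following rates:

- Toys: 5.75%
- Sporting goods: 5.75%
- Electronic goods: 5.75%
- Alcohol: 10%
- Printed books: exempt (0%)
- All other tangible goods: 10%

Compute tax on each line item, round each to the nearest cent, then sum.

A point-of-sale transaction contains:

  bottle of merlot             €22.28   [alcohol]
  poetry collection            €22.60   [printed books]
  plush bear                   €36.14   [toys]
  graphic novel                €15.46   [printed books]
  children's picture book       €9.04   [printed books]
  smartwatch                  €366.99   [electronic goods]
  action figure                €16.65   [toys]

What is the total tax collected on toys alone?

€3.04

Plush bear €36.14: toys → 5.75% → €2.08
Action figure €16.65: toys → 5.75% → €0.96
Tax on toys = €2.08 + €0.96 = €3.04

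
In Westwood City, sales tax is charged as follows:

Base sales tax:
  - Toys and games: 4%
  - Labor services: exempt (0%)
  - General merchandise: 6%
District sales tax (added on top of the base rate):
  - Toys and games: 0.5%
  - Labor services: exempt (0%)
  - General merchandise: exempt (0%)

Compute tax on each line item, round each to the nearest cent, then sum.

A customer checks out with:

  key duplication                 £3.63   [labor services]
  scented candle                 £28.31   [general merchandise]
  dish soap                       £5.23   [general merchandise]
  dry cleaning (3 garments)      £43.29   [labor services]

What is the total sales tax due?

£2.01

Key duplication £3.63: labor services → 0% + 0% district = 0% → £0.00
Scented candle £28.31: general merchandise → 6% + 0% district = 6% → £1.70
Dish soap £5.23: general merchandise → 6% + 0% district = 6% → £0.31
Dry cleaning (3 garments) £43.29: labor services → 0% + 0% district = 0% → £0.00
Total tax = £1.70 + £0.31 = £2.01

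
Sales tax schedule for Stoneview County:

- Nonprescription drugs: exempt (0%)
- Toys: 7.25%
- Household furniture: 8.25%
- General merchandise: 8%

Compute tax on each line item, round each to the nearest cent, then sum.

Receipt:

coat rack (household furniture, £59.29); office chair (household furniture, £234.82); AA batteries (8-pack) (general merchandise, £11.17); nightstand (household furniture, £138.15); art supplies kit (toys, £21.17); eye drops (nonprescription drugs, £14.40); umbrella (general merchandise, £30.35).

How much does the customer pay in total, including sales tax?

£549.86

Coat rack £59.29: household furniture → 8.25% → £4.89
Office chair £234.82: household furniture → 8.25% → £19.37
AA batteries (8-pack) £11.17: general merchandise → 8% → £0.89
Nightstand £138.15: household furniture → 8.25% → £11.40
Art supplies kit £21.17: toys → 7.25% → £1.53
Eye drops £14.40: nonprescription drugs → 0% → £0.00
Umbrella £30.35: general merchandise → 8% → £2.43
Subtotal = £509.35; tax = £40.51; total due = £549.86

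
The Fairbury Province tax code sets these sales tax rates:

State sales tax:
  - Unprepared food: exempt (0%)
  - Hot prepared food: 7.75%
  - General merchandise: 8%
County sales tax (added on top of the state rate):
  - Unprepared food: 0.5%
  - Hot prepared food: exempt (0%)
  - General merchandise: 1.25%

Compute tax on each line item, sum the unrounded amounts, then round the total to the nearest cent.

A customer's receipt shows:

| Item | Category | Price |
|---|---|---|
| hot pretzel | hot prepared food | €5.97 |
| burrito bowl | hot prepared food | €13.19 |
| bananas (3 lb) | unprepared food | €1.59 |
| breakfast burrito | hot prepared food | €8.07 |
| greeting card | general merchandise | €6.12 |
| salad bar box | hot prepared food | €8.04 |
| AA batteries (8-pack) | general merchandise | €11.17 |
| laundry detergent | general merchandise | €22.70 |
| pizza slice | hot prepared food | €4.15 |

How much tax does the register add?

Hot pretzel €5.97: hot prepared food → 7.75% + 0% county = 7.75% → €0.462675
Burrito bowl €13.19: hot prepared food → 7.75% + 0% county = 7.75% → €1.022225
Bananas (3 lb) €1.59: unprepared food → 0% + 0.5% county = 0.5% → €0.00795
Breakfast burrito €8.07: hot prepared food → 7.75% + 0% county = 7.75% → €0.625425
Greeting card €6.12: general merchandise → 8% + 1.25% county = 9.25% → €0.5661
Salad bar box €8.04: hot prepared food → 7.75% + 0% county = 7.75% → €0.6231
AA batteries (8-pack) €11.17: general merchandise → 8% + 1.25% county = 9.25% → €1.033225
Laundry detergent €22.70: general merchandise → 8% + 1.25% county = 9.25% → €2.09975
Pizza slice €4.15: hot prepared food → 7.75% + 0% county = 7.75% → €0.321625
Unrounded tax sum = €6.762075 → €6.76

€6.76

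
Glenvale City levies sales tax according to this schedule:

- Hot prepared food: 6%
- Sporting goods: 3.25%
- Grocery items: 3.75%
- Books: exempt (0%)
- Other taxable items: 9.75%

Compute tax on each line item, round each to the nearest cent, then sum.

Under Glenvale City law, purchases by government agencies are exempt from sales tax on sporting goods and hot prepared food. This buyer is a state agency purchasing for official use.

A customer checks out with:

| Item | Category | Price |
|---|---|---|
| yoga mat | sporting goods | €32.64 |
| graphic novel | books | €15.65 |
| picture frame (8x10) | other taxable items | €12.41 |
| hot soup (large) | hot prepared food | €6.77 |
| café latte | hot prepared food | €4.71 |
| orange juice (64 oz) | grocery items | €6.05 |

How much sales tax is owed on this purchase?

Yoga mat €32.64: sporting goods, buyer-exempt → 0% → €0.00
Graphic novel €15.65: books → 0% → €0.00
Picture frame (8x10) €12.41: other taxable items → 9.75% → €1.21
Hot soup (large) €6.77: hot prepared food, buyer-exempt → 0% → €0.00
Café latte €4.71: hot prepared food, buyer-exempt → 0% → €0.00
Orange juice (64 oz) €6.05: grocery items → 3.75% → €0.23
Total tax = €1.21 + €0.23 = €1.44

€1.44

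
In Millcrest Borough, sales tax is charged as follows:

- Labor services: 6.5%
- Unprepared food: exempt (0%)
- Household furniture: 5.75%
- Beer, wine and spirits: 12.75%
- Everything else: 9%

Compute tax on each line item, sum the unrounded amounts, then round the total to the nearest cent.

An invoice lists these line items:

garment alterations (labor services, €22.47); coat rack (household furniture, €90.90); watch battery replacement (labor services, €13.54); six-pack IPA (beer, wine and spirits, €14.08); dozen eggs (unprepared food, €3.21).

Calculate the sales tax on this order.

Garment alterations €22.47: labor services → 6.5% → €1.46055
Coat rack €90.90: household furniture → 5.75% → €5.22675
Watch battery replacement €13.54: labor services → 6.5% → €0.8801
Six-pack IPA €14.08: beer, wine and spirits → 12.75% → €1.7952
Dozen eggs €3.21: unprepared food → 0% → €0.00
Unrounded tax sum = €9.3626 → €9.36

€9.36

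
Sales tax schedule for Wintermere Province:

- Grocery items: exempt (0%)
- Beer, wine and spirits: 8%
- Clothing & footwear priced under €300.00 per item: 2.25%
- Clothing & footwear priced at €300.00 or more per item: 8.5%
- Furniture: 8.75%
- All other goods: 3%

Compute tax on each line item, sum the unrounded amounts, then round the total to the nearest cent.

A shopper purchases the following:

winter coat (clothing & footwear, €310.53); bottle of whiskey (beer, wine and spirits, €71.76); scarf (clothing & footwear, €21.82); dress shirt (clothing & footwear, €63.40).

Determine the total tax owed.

€34.05

Winter coat €310.53: clothing & footwear, €300.00 or more → 8.5% → €26.39505
Bottle of whiskey €71.76: beer, wine and spirits → 8% → €5.7408
Scarf €21.82: clothing & footwear, under €300.00 → 2.25% → €0.49095
Dress shirt €63.40: clothing & footwear, under €300.00 → 2.25% → €1.4265
Unrounded tax sum = €34.0533 → €34.05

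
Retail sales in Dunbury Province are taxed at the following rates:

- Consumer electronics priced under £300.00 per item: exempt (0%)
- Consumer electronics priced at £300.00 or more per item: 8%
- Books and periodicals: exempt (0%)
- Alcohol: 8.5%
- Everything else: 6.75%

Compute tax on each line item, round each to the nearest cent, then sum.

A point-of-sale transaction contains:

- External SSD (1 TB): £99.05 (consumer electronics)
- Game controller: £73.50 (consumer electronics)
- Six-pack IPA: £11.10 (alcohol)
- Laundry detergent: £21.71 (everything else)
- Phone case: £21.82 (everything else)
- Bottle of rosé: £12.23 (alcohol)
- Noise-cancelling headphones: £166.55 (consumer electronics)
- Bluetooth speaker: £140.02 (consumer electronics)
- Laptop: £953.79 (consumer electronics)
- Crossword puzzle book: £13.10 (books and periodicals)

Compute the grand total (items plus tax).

External SSD (1 TB) £99.05: consumer electronics, under £300.00 → 0% → £0.00
Game controller £73.50: consumer electronics, under £300.00 → 0% → £0.00
Six-pack IPA £11.10: alcohol → 8.5% → £0.94
Laundry detergent £21.71: everything else → 6.75% → £1.47
Phone case £21.82: everything else → 6.75% → £1.47
Bottle of rosé £12.23: alcohol → 8.5% → £1.04
Noise-cancelling headphones £166.55: consumer electronics, under £300.00 → 0% → £0.00
Bluetooth speaker £140.02: consumer electronics, under £300.00 → 0% → £0.00
Laptop £953.79: consumer electronics, £300.00 or more → 8% → £76.30
Crossword puzzle book £13.10: books and periodicals → 0% → £0.00
Subtotal = £1512.87; tax = £81.22; total due = £1594.09

£1594.09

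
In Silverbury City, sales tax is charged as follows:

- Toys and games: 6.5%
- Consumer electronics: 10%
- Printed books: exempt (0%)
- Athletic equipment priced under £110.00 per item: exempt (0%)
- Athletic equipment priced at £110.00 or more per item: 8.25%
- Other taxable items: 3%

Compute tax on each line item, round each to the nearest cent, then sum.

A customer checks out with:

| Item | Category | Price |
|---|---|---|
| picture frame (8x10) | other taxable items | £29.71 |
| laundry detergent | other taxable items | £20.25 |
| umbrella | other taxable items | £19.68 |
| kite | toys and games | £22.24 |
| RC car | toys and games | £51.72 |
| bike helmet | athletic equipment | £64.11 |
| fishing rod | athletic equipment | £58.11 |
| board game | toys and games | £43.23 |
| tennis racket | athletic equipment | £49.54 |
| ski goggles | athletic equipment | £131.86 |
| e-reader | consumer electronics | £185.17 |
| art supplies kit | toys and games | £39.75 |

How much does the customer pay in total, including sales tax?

Picture frame (8x10) £29.71: other taxable items → 3% → £0.89
Laundry detergent £20.25: other taxable items → 3% → £0.61
Umbrella £19.68: other taxable items → 3% → £0.59
Kite £22.24: toys and games → 6.5% → £1.45
RC car £51.72: toys and games → 6.5% → £3.36
Bike helmet £64.11: athletic equipment, under £110.00 → 0% → £0.00
Fishing rod £58.11: athletic equipment, under £110.00 → 0% → £0.00
Board game £43.23: toys and games → 6.5% → £2.81
Tennis racket £49.54: athletic equipment, under £110.00 → 0% → £0.00
Ski goggles £131.86: athletic equipment, £110.00 or more → 8.25% → £10.88
E-reader £185.17: consumer electronics → 10% → £18.52
Art supplies kit £39.75: toys and games → 6.5% → £2.58
Subtotal = £715.37; tax = £41.69; total due = £757.06

£757.06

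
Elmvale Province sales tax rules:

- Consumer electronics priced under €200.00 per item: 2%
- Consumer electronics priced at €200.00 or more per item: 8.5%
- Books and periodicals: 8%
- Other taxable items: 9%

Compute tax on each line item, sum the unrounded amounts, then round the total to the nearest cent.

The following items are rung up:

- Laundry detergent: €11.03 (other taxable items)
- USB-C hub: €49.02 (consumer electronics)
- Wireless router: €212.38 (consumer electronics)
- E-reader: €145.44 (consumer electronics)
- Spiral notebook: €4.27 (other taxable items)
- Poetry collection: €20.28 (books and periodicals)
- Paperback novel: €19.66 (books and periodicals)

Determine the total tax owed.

€26.51

Laundry detergent €11.03: other taxable items → 9% → €0.9927
USB-C hub €49.02: consumer electronics, under €200.00 → 2% → €0.9804
Wireless router €212.38: consumer electronics, €200.00 or more → 8.5% → €18.0523
E-reader €145.44: consumer electronics, under €200.00 → 2% → €2.9088
Spiral notebook €4.27: other taxable items → 9% → €0.3843
Poetry collection €20.28: books and periodicals → 8% → €1.6224
Paperback novel €19.66: books and periodicals → 8% → €1.5728
Unrounded tax sum = €26.5137 → €26.51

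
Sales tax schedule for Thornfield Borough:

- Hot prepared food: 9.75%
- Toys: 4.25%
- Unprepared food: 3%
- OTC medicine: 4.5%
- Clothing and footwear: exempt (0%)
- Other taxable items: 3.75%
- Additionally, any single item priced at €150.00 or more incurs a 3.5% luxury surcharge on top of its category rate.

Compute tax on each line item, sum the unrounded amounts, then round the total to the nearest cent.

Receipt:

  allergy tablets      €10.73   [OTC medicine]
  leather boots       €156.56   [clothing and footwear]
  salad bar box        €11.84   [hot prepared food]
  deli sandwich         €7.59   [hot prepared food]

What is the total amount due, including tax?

Allergy tablets €10.73: OTC medicine → 4.5% → €0.48285
Leather boots €156.56: clothing and footwear → 0% + 3.5% surcharge = 3.5% → €5.4796
Salad bar box €11.84: hot prepared food → 9.75% → €1.1544
Deli sandwich €7.59: hot prepared food → 9.75% → €0.740025
Subtotal = €186.72; unrounded tax = €7.856875 → €7.86; total due = €194.58

€194.58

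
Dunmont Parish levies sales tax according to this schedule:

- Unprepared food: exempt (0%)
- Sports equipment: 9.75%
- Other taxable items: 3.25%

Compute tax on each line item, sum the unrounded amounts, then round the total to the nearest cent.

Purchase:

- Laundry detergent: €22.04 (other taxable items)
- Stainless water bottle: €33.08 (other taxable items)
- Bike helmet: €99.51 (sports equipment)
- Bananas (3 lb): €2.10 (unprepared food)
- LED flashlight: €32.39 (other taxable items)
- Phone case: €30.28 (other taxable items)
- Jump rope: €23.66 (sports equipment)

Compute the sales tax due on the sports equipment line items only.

€12.01

Bike helmet €99.51: sports equipment → 9.75% → €9.702225
Jump rope €23.66: sports equipment → 9.75% → €2.30685
Tax on sports equipment: unrounded sum = €12.009075 → €12.01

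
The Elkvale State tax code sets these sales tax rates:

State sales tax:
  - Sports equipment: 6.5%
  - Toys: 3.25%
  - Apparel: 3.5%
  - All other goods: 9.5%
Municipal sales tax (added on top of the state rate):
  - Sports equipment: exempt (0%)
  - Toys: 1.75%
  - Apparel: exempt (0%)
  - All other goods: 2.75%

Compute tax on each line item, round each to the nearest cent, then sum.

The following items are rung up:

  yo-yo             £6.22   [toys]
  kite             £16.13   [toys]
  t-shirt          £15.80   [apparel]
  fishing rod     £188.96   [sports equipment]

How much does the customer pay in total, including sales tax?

Yo-yo £6.22: toys → 3.25% + 1.75% municipal = 5% → £0.31
Kite £16.13: toys → 3.25% + 1.75% municipal = 5% → £0.81
T-shirt £15.80: apparel → 3.5% + 0% municipal = 3.5% → £0.55
Fishing rod £188.96: sports equipment → 6.5% + 0% municipal = 6.5% → £12.28
Subtotal = £227.11; tax = £13.95; total due = £241.06

£241.06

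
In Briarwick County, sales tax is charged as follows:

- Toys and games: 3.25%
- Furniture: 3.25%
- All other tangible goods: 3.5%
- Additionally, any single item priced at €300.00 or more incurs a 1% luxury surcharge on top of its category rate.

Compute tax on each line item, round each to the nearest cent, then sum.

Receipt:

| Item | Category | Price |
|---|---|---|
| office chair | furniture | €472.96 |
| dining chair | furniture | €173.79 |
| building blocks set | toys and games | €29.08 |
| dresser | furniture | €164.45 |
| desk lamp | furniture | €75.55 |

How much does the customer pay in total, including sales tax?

Office chair €472.96: furniture → 3.25% + 1% surcharge = 4.25% → €20.10
Dining chair €173.79: furniture → 3.25% → €5.65
Building blocks set €29.08: toys and games → 3.25% → €0.95
Dresser €164.45: furniture → 3.25% → €5.34
Desk lamp €75.55: furniture → 3.25% → €2.46
Subtotal = €915.83; tax = €34.50; total due = €950.33

€950.33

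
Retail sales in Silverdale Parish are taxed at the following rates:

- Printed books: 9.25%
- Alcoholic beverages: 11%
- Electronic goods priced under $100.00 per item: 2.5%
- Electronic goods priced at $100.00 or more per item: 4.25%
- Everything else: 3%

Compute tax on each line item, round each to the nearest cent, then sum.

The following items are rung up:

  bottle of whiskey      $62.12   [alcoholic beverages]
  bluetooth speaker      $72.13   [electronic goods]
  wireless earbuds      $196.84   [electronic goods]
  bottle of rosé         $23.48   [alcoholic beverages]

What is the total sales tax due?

Bottle of whiskey $62.12: alcoholic beverages → 11% → $6.83
Bluetooth speaker $72.13: electronic goods, under $100.00 → 2.5% → $1.80
Wireless earbuds $196.84: electronic goods, $100.00 or more → 4.25% → $8.37
Bottle of rosé $23.48: alcoholic beverages → 11% → $2.58
Total tax = $6.83 + $1.80 + $8.37 + $2.58 = $19.58

$19.58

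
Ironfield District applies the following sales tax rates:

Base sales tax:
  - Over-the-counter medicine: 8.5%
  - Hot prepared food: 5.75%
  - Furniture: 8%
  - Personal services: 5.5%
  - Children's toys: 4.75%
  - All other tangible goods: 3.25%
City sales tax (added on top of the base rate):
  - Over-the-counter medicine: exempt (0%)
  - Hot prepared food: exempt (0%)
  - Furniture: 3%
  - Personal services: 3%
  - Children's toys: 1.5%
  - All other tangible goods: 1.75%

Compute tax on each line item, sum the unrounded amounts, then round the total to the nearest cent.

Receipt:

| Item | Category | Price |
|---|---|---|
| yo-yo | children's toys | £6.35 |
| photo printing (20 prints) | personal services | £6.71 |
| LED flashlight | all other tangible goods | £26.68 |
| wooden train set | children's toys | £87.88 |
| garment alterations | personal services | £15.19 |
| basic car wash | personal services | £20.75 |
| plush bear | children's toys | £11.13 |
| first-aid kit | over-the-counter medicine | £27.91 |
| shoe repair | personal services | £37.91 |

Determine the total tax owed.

Yo-yo £6.35: children's toys → 4.75% + 1.5% city = 6.25% → £0.396875
Photo printing (20 prints) £6.71: personal services → 5.5% + 3% city = 8.5% → £0.57035
LED flashlight £26.68: all other tangible goods → 3.25% + 1.75% city = 5% → £1.334
Wooden train set £87.88: children's toys → 4.75% + 1.5% city = 6.25% → £5.4925
Garment alterations £15.19: personal services → 5.5% + 3% city = 8.5% → £1.29115
Basic car wash £20.75: personal services → 5.5% + 3% city = 8.5% → £1.76375
Plush bear £11.13: children's toys → 4.75% + 1.5% city = 6.25% → £0.695625
First-aid kit £27.91: over-the-counter medicine → 8.5% + 0% city = 8.5% → £2.37235
Shoe repair £37.91: personal services → 5.5% + 3% city = 8.5% → £3.22235
Unrounded tax sum = £17.13895 → £17.14

£17.14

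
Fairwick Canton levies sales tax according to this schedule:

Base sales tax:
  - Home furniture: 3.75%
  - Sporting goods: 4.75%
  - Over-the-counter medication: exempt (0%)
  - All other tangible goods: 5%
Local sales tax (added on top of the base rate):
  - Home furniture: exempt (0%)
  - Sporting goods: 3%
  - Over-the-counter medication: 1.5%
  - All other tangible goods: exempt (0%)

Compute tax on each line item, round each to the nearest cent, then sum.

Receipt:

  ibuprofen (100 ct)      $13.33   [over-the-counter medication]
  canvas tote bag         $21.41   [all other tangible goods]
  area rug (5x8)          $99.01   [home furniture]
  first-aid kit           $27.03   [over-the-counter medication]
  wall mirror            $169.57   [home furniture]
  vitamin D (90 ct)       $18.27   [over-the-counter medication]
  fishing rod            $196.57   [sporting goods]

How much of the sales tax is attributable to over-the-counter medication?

Ibuprofen (100 ct) $13.33: over-the-counter medication → 0% + 1.5% local = 1.5% → $0.20
First-aid kit $27.03: over-the-counter medication → 0% + 1.5% local = 1.5% → $0.41
Vitamin D (90 ct) $18.27: over-the-counter medication → 0% + 1.5% local = 1.5% → $0.27
Tax on over-the-counter medication = $0.20 + $0.41 + $0.27 = $0.88

$0.88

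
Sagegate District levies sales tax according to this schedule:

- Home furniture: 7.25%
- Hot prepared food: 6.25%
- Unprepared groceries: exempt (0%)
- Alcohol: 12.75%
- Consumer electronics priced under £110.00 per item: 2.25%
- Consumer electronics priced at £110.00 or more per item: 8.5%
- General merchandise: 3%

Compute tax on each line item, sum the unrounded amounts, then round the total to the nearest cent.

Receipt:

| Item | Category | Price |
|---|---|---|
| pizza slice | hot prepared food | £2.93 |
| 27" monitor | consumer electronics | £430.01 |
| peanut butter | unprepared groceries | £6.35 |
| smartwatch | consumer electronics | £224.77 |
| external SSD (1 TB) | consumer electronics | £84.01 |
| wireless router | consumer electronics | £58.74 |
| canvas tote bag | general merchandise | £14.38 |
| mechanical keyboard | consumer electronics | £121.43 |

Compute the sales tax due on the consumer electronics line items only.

£69.19

27" monitor £430.01: consumer electronics, £110.00 or more → 8.5% → £36.55085
Smartwatch £224.77: consumer electronics, £110.00 or more → 8.5% → £19.10545
External SSD (1 TB) £84.01: consumer electronics, under £110.00 → 2.25% → £1.890225
Wireless router £58.74: consumer electronics, under £110.00 → 2.25% → £1.32165
Mechanical keyboard £121.43: consumer electronics, £110.00 or more → 8.5% → £10.32155
Tax on consumer electronics: unrounded sum = £69.189725 → £69.19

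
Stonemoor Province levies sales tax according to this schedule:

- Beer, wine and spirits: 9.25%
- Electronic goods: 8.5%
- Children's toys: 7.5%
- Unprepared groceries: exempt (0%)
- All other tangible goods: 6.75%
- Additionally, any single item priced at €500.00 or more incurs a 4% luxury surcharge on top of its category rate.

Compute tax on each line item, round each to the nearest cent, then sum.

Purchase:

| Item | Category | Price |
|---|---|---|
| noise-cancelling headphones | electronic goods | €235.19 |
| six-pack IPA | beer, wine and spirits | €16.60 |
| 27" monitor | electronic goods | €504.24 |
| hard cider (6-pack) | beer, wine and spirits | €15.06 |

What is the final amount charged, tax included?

Noise-cancelling headphones €235.19: electronic goods → 8.5% → €19.99
Six-pack IPA €16.60: beer, wine and spirits → 9.25% → €1.54
27" monitor €504.24: electronic goods → 8.5% + 4% surcharge = 12.5% → €63.03
Hard cider (6-pack) €15.06: beer, wine and spirits → 9.25% → €1.39
Subtotal = €771.09; tax = €85.95; total due = €857.04

€857.04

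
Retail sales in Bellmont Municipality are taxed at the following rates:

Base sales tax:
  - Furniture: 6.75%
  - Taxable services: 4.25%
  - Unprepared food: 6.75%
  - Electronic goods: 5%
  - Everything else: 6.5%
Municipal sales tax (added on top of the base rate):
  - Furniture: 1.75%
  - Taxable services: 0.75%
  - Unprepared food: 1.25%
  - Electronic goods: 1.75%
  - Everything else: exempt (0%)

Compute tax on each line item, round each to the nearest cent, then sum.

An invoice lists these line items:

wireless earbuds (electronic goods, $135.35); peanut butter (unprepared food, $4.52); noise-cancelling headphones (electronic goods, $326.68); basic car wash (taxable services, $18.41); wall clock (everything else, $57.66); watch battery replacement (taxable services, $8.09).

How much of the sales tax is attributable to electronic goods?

Wireless earbuds $135.35: electronic goods → 5% + 1.75% municipal = 6.75% → $9.14
Noise-cancelling headphones $326.68: electronic goods → 5% + 1.75% municipal = 6.75% → $22.05
Tax on electronic goods = $9.14 + $22.05 = $31.19

$31.19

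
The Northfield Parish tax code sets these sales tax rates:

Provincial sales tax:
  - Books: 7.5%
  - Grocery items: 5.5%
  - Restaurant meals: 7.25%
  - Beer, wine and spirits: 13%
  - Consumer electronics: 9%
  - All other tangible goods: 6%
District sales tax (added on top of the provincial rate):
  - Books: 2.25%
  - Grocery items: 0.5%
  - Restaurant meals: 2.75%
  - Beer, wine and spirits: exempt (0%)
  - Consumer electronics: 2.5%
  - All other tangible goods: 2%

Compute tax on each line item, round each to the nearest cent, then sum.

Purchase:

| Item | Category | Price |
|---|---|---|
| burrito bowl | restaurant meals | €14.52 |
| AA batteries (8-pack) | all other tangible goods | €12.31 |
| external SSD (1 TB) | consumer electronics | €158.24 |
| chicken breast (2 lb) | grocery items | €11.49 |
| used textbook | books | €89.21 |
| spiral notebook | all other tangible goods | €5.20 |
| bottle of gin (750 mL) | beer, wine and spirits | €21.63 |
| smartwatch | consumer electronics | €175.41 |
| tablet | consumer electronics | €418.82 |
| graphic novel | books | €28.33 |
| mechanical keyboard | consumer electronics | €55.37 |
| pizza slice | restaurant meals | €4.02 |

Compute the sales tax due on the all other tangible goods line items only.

AA batteries (8-pack) €12.31: all other tangible goods → 6% + 2% district = 8% → €0.98
Spiral notebook €5.20: all other tangible goods → 6% + 2% district = 8% → €0.42
Tax on all other tangible goods = €0.98 + €0.42 = €1.40

€1.40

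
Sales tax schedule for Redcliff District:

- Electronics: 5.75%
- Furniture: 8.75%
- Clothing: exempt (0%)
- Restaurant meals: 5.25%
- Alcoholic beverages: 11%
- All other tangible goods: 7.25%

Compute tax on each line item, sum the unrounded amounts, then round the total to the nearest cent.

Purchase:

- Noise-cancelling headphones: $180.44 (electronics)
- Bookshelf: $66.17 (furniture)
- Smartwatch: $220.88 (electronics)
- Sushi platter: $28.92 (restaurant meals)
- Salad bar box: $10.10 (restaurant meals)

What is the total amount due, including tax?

Noise-cancelling headphones $180.44: electronics → 5.75% → $10.3753
Bookshelf $66.17: furniture → 8.75% → $5.789875
Smartwatch $220.88: electronics → 5.75% → $12.7006
Sushi platter $28.92: restaurant meals → 5.25% → $1.5183
Salad bar box $10.10: restaurant meals → 5.25% → $0.53025
Subtotal = $506.51; unrounded tax = $30.914325 → $30.91; total due = $537.42

$537.42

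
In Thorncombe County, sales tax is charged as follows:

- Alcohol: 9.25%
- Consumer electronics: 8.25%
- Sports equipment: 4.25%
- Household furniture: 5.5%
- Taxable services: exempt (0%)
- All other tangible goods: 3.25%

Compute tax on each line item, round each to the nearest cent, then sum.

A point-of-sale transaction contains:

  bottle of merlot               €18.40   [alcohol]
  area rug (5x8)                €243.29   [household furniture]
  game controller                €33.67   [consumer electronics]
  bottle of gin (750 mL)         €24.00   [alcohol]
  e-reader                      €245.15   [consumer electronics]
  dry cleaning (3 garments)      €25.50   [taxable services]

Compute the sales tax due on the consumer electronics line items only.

€23.00

Game controller €33.67: consumer electronics → 8.25% → €2.78
E-reader €245.15: consumer electronics → 8.25% → €20.22
Tax on consumer electronics = €2.78 + €20.22 = €23.00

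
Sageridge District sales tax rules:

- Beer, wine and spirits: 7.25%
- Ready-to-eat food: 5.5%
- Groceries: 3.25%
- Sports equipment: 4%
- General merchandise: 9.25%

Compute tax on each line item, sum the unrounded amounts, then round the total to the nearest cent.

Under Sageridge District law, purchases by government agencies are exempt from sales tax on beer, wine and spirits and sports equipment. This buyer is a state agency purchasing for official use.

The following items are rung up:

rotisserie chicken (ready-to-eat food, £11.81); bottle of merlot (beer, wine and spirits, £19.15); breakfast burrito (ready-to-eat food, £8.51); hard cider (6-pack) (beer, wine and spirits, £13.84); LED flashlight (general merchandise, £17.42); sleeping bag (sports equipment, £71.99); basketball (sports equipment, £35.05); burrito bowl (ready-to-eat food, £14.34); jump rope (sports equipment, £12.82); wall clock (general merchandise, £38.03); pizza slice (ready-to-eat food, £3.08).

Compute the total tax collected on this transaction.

£7.20

Rotisserie chicken £11.81: ready-to-eat food → 5.5% → £0.64955
Bottle of merlot £19.15: beer, wine and spirits, buyer-exempt → 0% → £0.00
Breakfast burrito £8.51: ready-to-eat food → 5.5% → £0.46805
Hard cider (6-pack) £13.84: beer, wine and spirits, buyer-exempt → 0% → £0.00
LED flashlight £17.42: general merchandise → 9.25% → £1.61135
Sleeping bag £71.99: sports equipment, buyer-exempt → 0% → £0.00
Basketball £35.05: sports equipment, buyer-exempt → 0% → £0.00
Burrito bowl £14.34: ready-to-eat food → 5.5% → £0.7887
Jump rope £12.82: sports equipment, buyer-exempt → 0% → £0.00
Wall clock £38.03: general merchandise → 9.25% → £3.517775
Pizza slice £3.08: ready-to-eat food → 5.5% → £0.1694
Unrounded tax sum = £7.204825 → £7.20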